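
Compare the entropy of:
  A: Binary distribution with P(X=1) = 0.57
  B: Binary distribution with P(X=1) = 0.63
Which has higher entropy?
A

For binary distributions, entropy is maximized at p=0.5 and decreases as p moves toward 0 or 1.

H(A) = H(0.57) = 0.9858 bits
H(B) = H(0.63) = 0.9507 bits

Distribution A (p=0.57) is closer to uniform (p=0.5), so it has higher entropy.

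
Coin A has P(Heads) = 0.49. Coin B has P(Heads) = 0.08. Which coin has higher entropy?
A

For binary distributions, entropy is maximized at p=0.5 and decreases as p moves toward 0 or 1.

H(A) = H(0.49) = 0.9997 bits
H(B) = H(0.08) = 0.4022 bits

Distribution A (p=0.49) is closer to uniform (p=0.5), so it has higher entropy.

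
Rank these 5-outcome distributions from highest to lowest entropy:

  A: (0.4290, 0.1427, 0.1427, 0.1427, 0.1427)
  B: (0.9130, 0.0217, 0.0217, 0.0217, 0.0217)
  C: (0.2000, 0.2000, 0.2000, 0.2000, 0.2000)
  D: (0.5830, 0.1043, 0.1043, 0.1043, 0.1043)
C > A > D > B

Key insight: Entropy is maximized by uniform distributions and minimized by concentrated distributions.

Entropies:
  H(A) = 2.1274 bits
  H(B) = 0.6004 bits
  H(C) = 2.3219 bits
  H(D) = 1.8140 bits

Ranking: C > A > D > B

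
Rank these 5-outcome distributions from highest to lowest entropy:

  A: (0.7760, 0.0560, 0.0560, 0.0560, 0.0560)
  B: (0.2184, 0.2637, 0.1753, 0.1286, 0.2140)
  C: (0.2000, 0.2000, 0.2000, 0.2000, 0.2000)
C > B > A

Key insight: Entropy is maximized by uniform distributions and minimized by concentrated distributions.

- Uniform distributions have maximum entropy log₂(5) = 2.3219 bits
- The more "peaked" or concentrated a distribution, the lower its entropy

Entropies:
  H(A) = 1.2154 bits
  H(B) = 2.2834 bits
  H(C) = 2.3219 bits

Ranking: C > B > A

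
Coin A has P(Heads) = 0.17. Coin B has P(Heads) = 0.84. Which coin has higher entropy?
A

For binary distributions, entropy is maximized at p=0.5 and decreases as p moves toward 0 or 1.

H(A) = H(0.17) = 0.6577 bits
H(B) = H(0.84) = 0.6343 bits

Distribution A (p=0.17) is closer to uniform (p=0.5), so it has higher entropy.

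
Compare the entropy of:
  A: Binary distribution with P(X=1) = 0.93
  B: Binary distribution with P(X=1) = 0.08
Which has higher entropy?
B

For binary distributions, entropy is maximized at p=0.5 and decreases as p moves toward 0 or 1.

H(A) = H(0.93) = 0.3659 bits
H(B) = H(0.08) = 0.4022 bits

Distribution B (p=0.08) is closer to uniform (p=0.5), so it has higher entropy.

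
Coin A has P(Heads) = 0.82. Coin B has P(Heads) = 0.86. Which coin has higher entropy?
A

For binary distributions, entropy is maximized at p=0.5 and decreases as p moves toward 0 or 1.

H(A) = H(0.82) = 0.6801 bits
H(B) = H(0.86) = 0.5842 bits

Distribution A (p=0.82) is closer to uniform (p=0.5), so it has higher entropy.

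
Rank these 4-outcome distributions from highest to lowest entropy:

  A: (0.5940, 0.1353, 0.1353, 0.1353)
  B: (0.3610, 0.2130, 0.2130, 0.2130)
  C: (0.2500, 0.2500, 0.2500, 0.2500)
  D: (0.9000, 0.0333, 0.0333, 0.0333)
C > B > A > D

Key insight: Entropy is maximized by uniform distributions and minimized by concentrated distributions.

Entropies:
  H(A) = 1.6178 bits
  H(B) = 1.9563 bits
  H(C) = 2.0000 bits
  H(D) = 0.6275 bits

Ranking: C > B > A > D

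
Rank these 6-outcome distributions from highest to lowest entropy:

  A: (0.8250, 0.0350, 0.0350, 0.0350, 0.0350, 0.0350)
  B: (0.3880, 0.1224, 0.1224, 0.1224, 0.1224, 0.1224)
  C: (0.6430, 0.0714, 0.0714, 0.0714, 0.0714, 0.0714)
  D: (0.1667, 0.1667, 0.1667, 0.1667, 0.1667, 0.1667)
D > B > C > A

Key insight: Entropy is maximized by uniform distributions and minimized by concentrated distributions.

Entropies:
  H(A) = 1.0754 bits
  H(B) = 2.3845 bits
  H(C) = 1.7691 bits
  H(D) = 2.5850 bits

Ranking: D > B > C > A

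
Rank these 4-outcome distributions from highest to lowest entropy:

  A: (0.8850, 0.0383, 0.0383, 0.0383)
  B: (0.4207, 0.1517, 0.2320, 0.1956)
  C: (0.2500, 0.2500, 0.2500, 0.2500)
C > B > A

Key insight: Entropy is maximized by uniform distributions and minimized by concentrated distributions.

- Uniform distributions have maximum entropy log₂(4) = 2.0000 bits
- The more "peaked" or concentrated a distribution, the lower its entropy

Entropies:
  H(A) = 0.6971 bits
  H(B) = 1.8877 bits
  H(C) = 2.0000 bits

Ranking: C > B > A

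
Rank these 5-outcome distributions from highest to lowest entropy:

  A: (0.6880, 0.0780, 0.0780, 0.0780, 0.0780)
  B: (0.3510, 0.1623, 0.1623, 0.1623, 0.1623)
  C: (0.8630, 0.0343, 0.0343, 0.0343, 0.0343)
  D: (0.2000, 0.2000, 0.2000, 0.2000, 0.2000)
D > B > A > C

Key insight: Entropy is maximized by uniform distributions and minimized by concentrated distributions.

Entropies:
  H(A) = 1.5195 bits
  H(B) = 2.2330 bits
  H(C) = 0.8503 bits
  H(D) = 2.3219 bits

Ranking: D > B > A > C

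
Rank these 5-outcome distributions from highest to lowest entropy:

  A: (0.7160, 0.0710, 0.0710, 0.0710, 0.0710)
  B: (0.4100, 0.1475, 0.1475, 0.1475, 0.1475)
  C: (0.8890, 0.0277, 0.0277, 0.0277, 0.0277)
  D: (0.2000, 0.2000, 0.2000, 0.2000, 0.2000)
D > B > A > C

Key insight: Entropy is maximized by uniform distributions and minimized by concentrated distributions.

Entropies:
  H(A) = 1.4288 bits
  H(B) = 2.1565 bits
  H(C) = 0.7249 bits
  H(D) = 2.3219 bits

Ranking: D > B > A > C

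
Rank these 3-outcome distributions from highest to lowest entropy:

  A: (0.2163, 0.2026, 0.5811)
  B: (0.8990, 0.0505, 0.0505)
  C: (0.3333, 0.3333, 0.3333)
C > A > B

Key insight: Entropy is maximized by uniform distributions and minimized by concentrated distributions.

- Uniform distributions have maximum entropy log₂(3) = 1.5850 bits
- The more "peaked" or concentrated a distribution, the lower its entropy

Entropies:
  H(A) = 1.3996 bits
  H(B) = 0.5732 bits
  H(C) = 1.5850 bits

Ranking: C > A > B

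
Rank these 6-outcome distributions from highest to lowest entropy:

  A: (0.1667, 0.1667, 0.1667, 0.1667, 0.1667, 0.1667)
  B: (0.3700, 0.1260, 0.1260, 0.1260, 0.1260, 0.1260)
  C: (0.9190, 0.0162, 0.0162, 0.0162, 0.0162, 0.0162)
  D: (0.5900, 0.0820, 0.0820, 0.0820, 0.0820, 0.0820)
A > B > D > C

Key insight: Entropy is maximized by uniform distributions and minimized by concentrated distributions.

Entropies:
  H(A) = 2.5850 bits
  H(B) = 2.4135 bits
  H(C) = 0.5938 bits
  H(D) = 1.9285 bits

Ranking: A > B > D > C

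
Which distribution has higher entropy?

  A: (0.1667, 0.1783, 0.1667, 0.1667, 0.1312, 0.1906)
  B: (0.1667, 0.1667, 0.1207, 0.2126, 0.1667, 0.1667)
A

Both distributions are close to uniform, making this a harder comparison.

H(A) = 2.5762 bits
H(B) = 2.5664 bits

The distribution closer to uniform has higher entropy.
Answer: A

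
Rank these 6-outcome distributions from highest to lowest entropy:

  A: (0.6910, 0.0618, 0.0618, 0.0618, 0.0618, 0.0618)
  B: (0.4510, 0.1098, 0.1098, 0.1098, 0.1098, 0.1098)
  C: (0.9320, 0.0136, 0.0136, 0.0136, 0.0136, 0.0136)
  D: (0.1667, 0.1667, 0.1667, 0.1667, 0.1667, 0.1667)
D > B > A > C

Key insight: Entropy is maximized by uniform distributions and minimized by concentrated distributions.

Entropies:
  H(A) = 1.6095 bits
  H(B) = 2.2678 bits
  H(C) = 0.5163 bits
  H(D) = 2.5850 bits

Ranking: D > B > A > C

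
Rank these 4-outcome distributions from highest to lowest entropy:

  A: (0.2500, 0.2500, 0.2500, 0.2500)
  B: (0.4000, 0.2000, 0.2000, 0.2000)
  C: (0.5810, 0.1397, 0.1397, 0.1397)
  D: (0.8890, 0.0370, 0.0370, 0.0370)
A > B > C > D

Key insight: Entropy is maximized by uniform distributions and minimized by concentrated distributions.

Entropies:
  H(A) = 2.0000 bits
  H(B) = 1.9219 bits
  H(C) = 1.6451 bits
  H(D) = 0.6789 bits

Ranking: A > B > C > D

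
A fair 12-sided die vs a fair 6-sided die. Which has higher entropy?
12-sided die

Both are uniform distributions; for uniform over n outcomes, H = log₂(n). H(12-sided) = log₂(12) = 3.585 bits and H(6-sided) = log₂(6) = 2.585 bits. More outcomes in a uniform distribution means higher entropy.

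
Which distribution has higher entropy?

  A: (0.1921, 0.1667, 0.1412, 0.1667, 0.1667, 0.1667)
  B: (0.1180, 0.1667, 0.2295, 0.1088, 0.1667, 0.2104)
A

Both distributions are close to uniform, making this a harder comparison.

H(A) = 2.5793 bits
H(B) = 2.5341 bits

The distribution closer to uniform has higher entropy.
Answer: A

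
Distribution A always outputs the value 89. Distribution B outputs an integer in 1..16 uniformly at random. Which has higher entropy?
B

A is deterministic, so H(A) = 0. B is uniform over 16 outcomes, so H(B) = log₂(16) = 4.000 bits. Any distribution with genuine randomness has higher entropy than a deterministic one.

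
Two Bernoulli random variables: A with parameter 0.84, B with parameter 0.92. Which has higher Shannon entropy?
A

For binary distributions, entropy is maximized at p=0.5 and decreases as p moves toward 0 or 1.

H(A) = H(0.84) = 0.6343 bits
H(B) = H(0.92) = 0.4022 bits

Distribution A (p=0.84) is closer to uniform (p=0.5), so it has higher entropy.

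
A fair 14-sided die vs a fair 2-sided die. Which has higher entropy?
14-sided die

Both are uniform distributions; for uniform over n outcomes, H = log₂(n). H(14-sided) = log₂(14) = 3.807 bits and H(2-sided) = log₂(2) = 1.000 bits. More outcomes in a uniform distribution means higher entropy.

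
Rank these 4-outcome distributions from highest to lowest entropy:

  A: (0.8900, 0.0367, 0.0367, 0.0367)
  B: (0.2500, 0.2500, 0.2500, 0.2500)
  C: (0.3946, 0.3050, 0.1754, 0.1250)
B > C > A

Key insight: Entropy is maximized by uniform distributions and minimized by concentrated distributions.

- Uniform distributions have maximum entropy log₂(4) = 2.0000 bits
- The more "peaked" or concentrated a distribution, the lower its entropy

Entropies:
  H(A) = 0.6743 bits
  H(B) = 2.0000 bits
  H(C) = 1.8674 bits

Ranking: B > C > A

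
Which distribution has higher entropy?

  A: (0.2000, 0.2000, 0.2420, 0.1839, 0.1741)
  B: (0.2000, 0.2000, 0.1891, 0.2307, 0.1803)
B

Both distributions are close to uniform, making this a harder comparison.

H(A) = 2.3125 bits
H(B) = 2.3168 bits

The distribution closer to uniform has higher entropy.
Answer: B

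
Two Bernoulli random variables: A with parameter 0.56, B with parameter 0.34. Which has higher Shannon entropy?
A

For binary distributions, entropy is maximized at p=0.5 and decreases as p moves toward 0 or 1.

H(A) = H(0.56) = 0.9896 bits
H(B) = H(0.34) = 0.9248 bits

Distribution A (p=0.56) is closer to uniform (p=0.5), so it has higher entropy.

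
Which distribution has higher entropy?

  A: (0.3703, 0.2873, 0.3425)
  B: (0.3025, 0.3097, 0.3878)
A

Both distributions are close to uniform, making this a harder comparison.

H(A) = 1.5771 bits
H(B) = 1.5755 bits

The distribution closer to uniform has higher entropy.
Answer: A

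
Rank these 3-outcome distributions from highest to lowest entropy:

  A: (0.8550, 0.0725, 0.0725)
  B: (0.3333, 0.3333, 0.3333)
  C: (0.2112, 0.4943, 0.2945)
B > C > A

Key insight: Entropy is maximized by uniform distributions and minimized by concentrated distributions.

- Uniform distributions have maximum entropy log₂(3) = 1.5850 bits
- The more "peaked" or concentrated a distribution, the lower its entropy

Entropies:
  H(A) = 0.7422 bits
  H(B) = 1.5850 bits
  H(C) = 1.4956 bits

Ranking: B > C > A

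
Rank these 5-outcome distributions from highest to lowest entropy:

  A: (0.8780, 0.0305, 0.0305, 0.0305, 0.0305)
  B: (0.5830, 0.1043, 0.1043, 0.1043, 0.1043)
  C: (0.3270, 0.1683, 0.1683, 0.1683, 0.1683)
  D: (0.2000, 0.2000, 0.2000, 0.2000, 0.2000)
D > C > B > A

Key insight: Entropy is maximized by uniform distributions and minimized by concentrated distributions.

Entropies:
  H(A) = 0.7791 bits
  H(B) = 1.8140 bits
  H(C) = 2.2578 bits
  H(D) = 2.3219 bits

Ranking: D > C > B > A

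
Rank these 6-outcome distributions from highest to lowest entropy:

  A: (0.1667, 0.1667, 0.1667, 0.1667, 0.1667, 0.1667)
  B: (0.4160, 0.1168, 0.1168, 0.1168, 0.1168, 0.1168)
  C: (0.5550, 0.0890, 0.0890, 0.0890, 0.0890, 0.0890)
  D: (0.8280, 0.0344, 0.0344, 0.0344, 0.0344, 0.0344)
A > B > C > D

Key insight: Entropy is maximized by uniform distributions and minimized by concentrated distributions.

Entropies:
  H(A) = 2.5850 bits
  H(B) = 2.3355 bits
  H(C) = 2.0245 bits
  H(D) = 1.0616 bits

Ranking: A > B > C > D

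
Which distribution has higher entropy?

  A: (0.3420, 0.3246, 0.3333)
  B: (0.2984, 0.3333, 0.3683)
A

Both distributions are close to uniform, making this a harder comparison.

H(A) = 1.5846 bits
H(B) = 1.5797 bits

The distribution closer to uniform has higher entropy.
Answer: A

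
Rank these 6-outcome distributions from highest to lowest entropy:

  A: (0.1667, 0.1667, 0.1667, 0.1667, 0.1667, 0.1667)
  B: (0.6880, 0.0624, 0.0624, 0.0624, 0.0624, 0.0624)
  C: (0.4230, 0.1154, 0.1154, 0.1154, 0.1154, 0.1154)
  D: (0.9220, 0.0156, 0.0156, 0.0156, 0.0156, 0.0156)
A > C > B > D

Key insight: Entropy is maximized by uniform distributions and minimized by concentrated distributions.

Entropies:
  H(A) = 2.5850 bits
  H(B) = 1.6199 bits
  H(C) = 2.3226 bits
  H(D) = 0.5762 bits

Ranking: A > C > B > D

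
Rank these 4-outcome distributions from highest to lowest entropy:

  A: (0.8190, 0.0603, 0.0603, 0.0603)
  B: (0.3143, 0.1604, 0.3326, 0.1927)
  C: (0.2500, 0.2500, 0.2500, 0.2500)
C > B > A

Key insight: Entropy is maximized by uniform distributions and minimized by concentrated distributions.

- Uniform distributions have maximum entropy log₂(4) = 2.0000 bits
- The more "peaked" or concentrated a distribution, the lower its entropy

Entropies:
  H(A) = 0.9691 bits
  H(B) = 1.9343 bits
  H(C) = 2.0000 bits

Ranking: C > B > A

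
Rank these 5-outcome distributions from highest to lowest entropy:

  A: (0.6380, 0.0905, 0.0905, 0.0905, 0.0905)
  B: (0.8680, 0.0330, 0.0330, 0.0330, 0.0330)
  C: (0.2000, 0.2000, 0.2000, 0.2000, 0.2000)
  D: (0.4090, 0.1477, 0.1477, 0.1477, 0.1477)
C > D > A > B

Key insight: Entropy is maximized by uniform distributions and minimized by concentrated distributions.

Entropies:
  H(A) = 1.6683 bits
  H(B) = 0.8269 bits
  H(C) = 2.3219 bits
  H(D) = 2.1580 bits

Ranking: C > D > A > B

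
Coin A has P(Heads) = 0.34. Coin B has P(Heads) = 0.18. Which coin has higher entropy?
A

For binary distributions, entropy is maximized at p=0.5 and decreases as p moves toward 0 or 1.

H(A) = H(0.34) = 0.9248 bits
H(B) = H(0.18) = 0.6801 bits

Distribution A (p=0.34) is closer to uniform (p=0.5), so it has higher entropy.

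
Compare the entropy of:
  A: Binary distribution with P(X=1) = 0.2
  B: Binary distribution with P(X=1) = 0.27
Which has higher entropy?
B

For binary distributions, entropy is maximized at p=0.5 and decreases as p moves toward 0 or 1.

H(A) = H(0.2) = 0.7219 bits
H(B) = H(0.27) = 0.8415 bits

Distribution B (p=0.27) is closer to uniform (p=0.5), so it has higher entropy.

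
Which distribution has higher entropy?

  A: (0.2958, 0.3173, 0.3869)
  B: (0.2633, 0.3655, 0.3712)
A

Both distributions are close to uniform, making this a harder comparison.

H(A) = 1.5753 bits
H(B) = 1.5684 bits

The distribution closer to uniform has higher entropy.
Answer: A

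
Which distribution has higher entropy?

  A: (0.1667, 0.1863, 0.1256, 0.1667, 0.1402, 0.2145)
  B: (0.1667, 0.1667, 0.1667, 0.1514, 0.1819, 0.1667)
B

Both distributions are close to uniform, making this a harder comparison.

H(A) = 2.5631 bits
H(B) = 2.5830 bits

The distribution closer to uniform has higher entropy.
Answer: B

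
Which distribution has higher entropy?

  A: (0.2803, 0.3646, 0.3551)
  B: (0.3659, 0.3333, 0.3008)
B

Both distributions are close to uniform, making this a harder comparison.

H(A) = 1.5755 bits
H(B) = 1.5804 bits

The distribution closer to uniform has higher entropy.
Answer: B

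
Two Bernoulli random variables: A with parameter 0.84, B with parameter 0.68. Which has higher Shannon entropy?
B

For binary distributions, entropy is maximized at p=0.5 and decreases as p moves toward 0 or 1.

H(A) = H(0.84) = 0.6343 bits
H(B) = H(0.68) = 0.9044 bits

Distribution B (p=0.68) is closer to uniform (p=0.5), so it has higher entropy.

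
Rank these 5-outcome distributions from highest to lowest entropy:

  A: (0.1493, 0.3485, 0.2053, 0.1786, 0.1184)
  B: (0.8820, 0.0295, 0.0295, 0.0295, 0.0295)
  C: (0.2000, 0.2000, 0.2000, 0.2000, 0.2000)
C > A > B

Key insight: Entropy is maximized by uniform distributions and minimized by concentrated distributions.

- Uniform distributions have maximum entropy log₂(5) = 2.3219 bits
- The more "peaked" or concentrated a distribution, the lower its entropy

Entropies:
  H(A) = 2.2168 bits
  H(B) = 0.7596 bits
  H(C) = 2.3219 bits

Ranking: C > A > B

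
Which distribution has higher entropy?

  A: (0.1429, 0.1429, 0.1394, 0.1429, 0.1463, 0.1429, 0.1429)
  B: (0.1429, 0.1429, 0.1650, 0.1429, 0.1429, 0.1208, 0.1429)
A

Both distributions are close to uniform, making this a harder comparison.

H(A) = 2.8072 bits
H(B) = 2.8024 bits

The distribution closer to uniform has higher entropy.
Answer: A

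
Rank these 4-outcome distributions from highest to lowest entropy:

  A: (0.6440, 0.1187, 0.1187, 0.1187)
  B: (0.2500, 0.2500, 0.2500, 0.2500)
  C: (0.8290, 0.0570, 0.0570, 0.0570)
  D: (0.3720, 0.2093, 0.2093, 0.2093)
B > D > A > C

Key insight: Entropy is maximized by uniform distributions and minimized by concentrated distributions.

Entropies:
  H(A) = 1.5036 bits
  H(B) = 2.0000 bits
  H(C) = 0.9310 bits
  H(D) = 1.9476 bits

Ranking: B > D > A > C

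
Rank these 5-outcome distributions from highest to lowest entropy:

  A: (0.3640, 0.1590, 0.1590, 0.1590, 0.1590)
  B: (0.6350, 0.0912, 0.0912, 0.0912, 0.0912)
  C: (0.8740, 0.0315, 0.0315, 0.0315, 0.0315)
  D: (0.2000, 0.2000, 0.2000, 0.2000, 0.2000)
D > A > B > C

Key insight: Entropy is maximized by uniform distributions and minimized by concentrated distributions.

Entropies:
  H(A) = 2.2180 bits
  H(B) = 1.6768 bits
  H(C) = 0.7984 bits
  H(D) = 2.3219 bits

Ranking: D > A > B > C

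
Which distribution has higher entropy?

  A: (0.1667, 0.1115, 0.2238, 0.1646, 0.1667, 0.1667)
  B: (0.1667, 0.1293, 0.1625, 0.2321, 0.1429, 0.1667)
B

Both distributions are close to uniform, making this a harder comparison.

H(A) = 2.5573 bits
H(B) = 2.5593 bits

The distribution closer to uniform has higher entropy.
Answer: B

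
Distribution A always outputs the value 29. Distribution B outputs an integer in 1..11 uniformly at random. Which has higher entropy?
B

A is deterministic, so H(A) = 0. B is uniform over 11 outcomes, so H(B) = log₂(11) = 3.459 bits. Any distribution with genuine randomness has higher entropy than a deterministic one.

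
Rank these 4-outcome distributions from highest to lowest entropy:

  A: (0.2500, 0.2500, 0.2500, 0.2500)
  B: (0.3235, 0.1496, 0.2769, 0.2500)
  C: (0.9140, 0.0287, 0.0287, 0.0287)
A > B > C

Key insight: Entropy is maximized by uniform distributions and minimized by concentrated distributions.

- Uniform distributions have maximum entropy log₂(4) = 2.0000 bits
- The more "peaked" or concentrated a distribution, the lower its entropy

Entropies:
  H(A) = 2.0000 bits
  H(B) = 1.9497 bits
  H(C) = 0.5593 bits

Ranking: A > B > C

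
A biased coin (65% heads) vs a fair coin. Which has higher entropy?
Fair coin

The fair coin is uniform (p=0.5), maximizing binary entropy at 1 bit. The biased coin has H(0.65) ≈ 0.934 bits — its outcome is more predictable, so its entropy is lower.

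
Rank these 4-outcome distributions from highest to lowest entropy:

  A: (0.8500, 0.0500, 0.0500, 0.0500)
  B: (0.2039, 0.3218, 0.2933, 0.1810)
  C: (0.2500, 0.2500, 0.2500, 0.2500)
C > B > A

Key insight: Entropy is maximized by uniform distributions and minimized by concentrated distributions.

- Uniform distributions have maximum entropy log₂(4) = 2.0000 bits
- The more "peaked" or concentrated a distribution, the lower its entropy

Entropies:
  H(A) = 0.8476 bits
  H(B) = 1.9595 bits
  H(C) = 2.0000 bits

Ranking: C > B > A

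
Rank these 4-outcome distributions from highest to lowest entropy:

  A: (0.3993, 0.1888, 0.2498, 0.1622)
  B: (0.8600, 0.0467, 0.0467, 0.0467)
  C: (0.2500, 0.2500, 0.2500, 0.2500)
C > A > B

Key insight: Entropy is maximized by uniform distributions and minimized by concentrated distributions.

- Uniform distributions have maximum entropy log₂(4) = 2.0000 bits
- The more "peaked" or concentrated a distribution, the lower its entropy

Entropies:
  H(A) = 1.9084 bits
  H(B) = 0.8061 bits
  H(C) = 2.0000 bits

Ranking: C > A > B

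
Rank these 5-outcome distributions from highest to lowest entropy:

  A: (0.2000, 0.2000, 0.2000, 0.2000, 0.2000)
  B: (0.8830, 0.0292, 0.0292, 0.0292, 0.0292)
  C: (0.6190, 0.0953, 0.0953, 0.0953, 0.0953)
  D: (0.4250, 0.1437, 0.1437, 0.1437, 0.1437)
A > D > C > B

Key insight: Entropy is maximized by uniform distributions and minimized by concentrated distributions.

Entropies:
  H(A) = 2.3219 bits
  H(B) = 0.7547 bits
  H(C) = 1.7207 bits
  H(D) = 2.1337 bits

Ranking: A > D > C > B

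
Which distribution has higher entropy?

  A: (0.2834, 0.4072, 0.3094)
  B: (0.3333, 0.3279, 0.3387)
B

Both distributions are close to uniform, making this a harder comparison.

H(A) = 1.5670 bits
H(B) = 1.5848 bits

The distribution closer to uniform has higher entropy.
Answer: B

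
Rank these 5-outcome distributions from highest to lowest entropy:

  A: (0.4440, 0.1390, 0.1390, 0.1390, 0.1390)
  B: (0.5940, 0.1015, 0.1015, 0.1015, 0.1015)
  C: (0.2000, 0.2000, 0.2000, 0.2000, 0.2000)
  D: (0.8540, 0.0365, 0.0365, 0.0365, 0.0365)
C > A > B > D

Key insight: Entropy is maximized by uniform distributions and minimized by concentrated distributions.

Entropies:
  H(A) = 2.1029 bits
  H(B) = 1.7864 bits
  H(C) = 2.3219 bits
  H(D) = 0.8917 bits

Ranking: C > A > B > D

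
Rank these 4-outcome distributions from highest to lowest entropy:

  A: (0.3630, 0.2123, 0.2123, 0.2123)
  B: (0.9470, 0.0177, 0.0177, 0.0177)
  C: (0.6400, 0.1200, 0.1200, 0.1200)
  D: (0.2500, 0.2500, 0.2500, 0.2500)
D > A > C > B

Key insight: Entropy is maximized by uniform distributions and minimized by concentrated distributions.

Entropies:
  H(A) = 1.9548 bits
  H(B) = 0.3830 bits
  H(C) = 1.5133 bits
  H(D) = 2.0000 bits

Ranking: D > A > C > B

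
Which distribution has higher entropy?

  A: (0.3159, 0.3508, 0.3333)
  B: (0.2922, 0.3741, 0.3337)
A

Both distributions are close to uniform, making this a harder comparison.

H(A) = 1.5836 bits
H(B) = 1.5777 bits

The distribution closer to uniform has higher entropy.
Answer: A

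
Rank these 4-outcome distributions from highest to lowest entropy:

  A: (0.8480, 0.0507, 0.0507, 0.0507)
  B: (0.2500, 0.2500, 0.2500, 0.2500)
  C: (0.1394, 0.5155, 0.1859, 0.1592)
B > C > A

Key insight: Entropy is maximized by uniform distributions and minimized by concentrated distributions.

- Uniform distributions have maximum entropy log₂(4) = 2.0000 bits
- The more "peaked" or concentrated a distribution, the lower its entropy

Entropies:
  H(A) = 0.8557 bits
  H(B) = 2.0000 bits
  H(C) = 1.7623 bits

Ranking: B > C > A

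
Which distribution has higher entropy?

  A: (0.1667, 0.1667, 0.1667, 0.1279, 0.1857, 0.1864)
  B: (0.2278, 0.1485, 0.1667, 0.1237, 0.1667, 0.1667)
A

Both distributions are close to uniform, making this a harder comparison.

H(A) = 2.5747 bits
H(B) = 2.5602 bits

The distribution closer to uniform has higher entropy.
Answer: A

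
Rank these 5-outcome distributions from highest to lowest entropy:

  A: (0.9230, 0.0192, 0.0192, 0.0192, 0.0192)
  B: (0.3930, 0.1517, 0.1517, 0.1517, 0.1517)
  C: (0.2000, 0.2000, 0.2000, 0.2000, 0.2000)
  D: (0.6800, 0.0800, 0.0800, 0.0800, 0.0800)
C > B > D > A

Key insight: Entropy is maximized by uniform distributions and minimized by concentrated distributions.

Entropies:
  H(A) = 0.5455 bits
  H(B) = 2.1807 bits
  H(C) = 2.3219 bits
  H(D) = 1.5444 bits

Ranking: C > B > D > A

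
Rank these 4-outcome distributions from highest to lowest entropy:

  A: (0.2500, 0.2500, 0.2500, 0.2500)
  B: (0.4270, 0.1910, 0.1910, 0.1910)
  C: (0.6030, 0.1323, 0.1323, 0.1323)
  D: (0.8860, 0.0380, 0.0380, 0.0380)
A > B > C > D

Key insight: Entropy is maximized by uniform distributions and minimized by concentrated distributions.

Entropies:
  H(A) = 2.0000 bits
  H(B) = 1.8928 bits
  H(C) = 1.5984 bits
  H(D) = 0.6926 bits

Ranking: A > B > C > D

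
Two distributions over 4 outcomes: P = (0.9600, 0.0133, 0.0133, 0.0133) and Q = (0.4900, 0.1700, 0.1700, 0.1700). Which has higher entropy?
Q

P is highly concentrated on one outcome (96%), making it nearly deterministic. Q spreads its mass more evenly (max 49%). The more spread-out distribution has higher entropy: H(P) ≈ 0.306 bits, H(Q) ≈ 1.808 bits.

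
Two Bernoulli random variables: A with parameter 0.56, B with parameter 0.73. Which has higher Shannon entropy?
A

For binary distributions, entropy is maximized at p=0.5 and decreases as p moves toward 0 or 1.

H(A) = H(0.56) = 0.9896 bits
H(B) = H(0.73) = 0.8415 bits

Distribution A (p=0.56) is closer to uniform (p=0.5), so it has higher entropy.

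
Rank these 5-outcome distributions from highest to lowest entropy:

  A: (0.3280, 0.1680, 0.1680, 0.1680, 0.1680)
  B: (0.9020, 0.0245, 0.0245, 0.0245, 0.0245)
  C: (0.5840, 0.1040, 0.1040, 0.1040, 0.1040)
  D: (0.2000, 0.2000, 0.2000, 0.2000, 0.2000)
D > A > C > B

Key insight: Entropy is maximized by uniform distributions and minimized by concentrated distributions.

Entropies:
  H(A) = 2.2569 bits
  H(B) = 0.6586 bits
  H(C) = 1.8115 bits
  H(D) = 2.3219 bits

Ranking: D > A > C > B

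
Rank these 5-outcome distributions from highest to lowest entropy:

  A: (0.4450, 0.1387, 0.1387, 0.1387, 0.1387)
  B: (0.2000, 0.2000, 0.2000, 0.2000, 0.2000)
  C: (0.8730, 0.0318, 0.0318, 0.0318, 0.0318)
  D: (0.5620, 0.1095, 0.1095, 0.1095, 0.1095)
B > A > D > C

Key insight: Entropy is maximized by uniform distributions and minimized by concentrated distributions.

Entropies:
  H(A) = 2.1013 bits
  H(B) = 2.3219 bits
  H(C) = 0.8032 bits
  H(D) = 1.8649 bits

Ranking: B > A > D > C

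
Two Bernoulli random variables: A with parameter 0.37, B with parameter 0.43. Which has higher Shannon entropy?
B

For binary distributions, entropy is maximized at p=0.5 and decreases as p moves toward 0 or 1.

H(A) = H(0.37) = 0.9507 bits
H(B) = H(0.43) = 0.9858 bits

Distribution B (p=0.43) is closer to uniform (p=0.5), so it has higher entropy.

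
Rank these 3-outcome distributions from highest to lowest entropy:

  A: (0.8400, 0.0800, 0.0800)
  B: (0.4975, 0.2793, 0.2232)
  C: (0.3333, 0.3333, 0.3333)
C > B > A

Key insight: Entropy is maximized by uniform distributions and minimized by concentrated distributions.

- Uniform distributions have maximum entropy log₂(3) = 1.5850 bits
- The more "peaked" or concentrated a distribution, the lower its entropy

Entropies:
  H(A) = 0.7943 bits
  H(B) = 1.4979 bits
  H(C) = 1.5850 bits

Ranking: C > B > A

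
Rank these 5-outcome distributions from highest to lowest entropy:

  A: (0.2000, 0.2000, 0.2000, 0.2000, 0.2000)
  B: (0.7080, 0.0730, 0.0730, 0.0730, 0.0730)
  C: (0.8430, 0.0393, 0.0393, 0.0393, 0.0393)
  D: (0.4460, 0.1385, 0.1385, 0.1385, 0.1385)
A > D > B > C

Key insight: Entropy is maximized by uniform distributions and minimized by concentrated distributions.

Entropies:
  H(A) = 2.3219 bits
  H(B) = 1.4553 bits
  H(C) = 0.9411 bits
  H(D) = 2.0996 bits

Ranking: A > D > B > C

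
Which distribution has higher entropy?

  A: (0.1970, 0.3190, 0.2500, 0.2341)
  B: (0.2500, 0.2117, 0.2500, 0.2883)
B

Both distributions are close to uniform, making this a harder comparison.

H(A) = 1.9779 bits
H(B) = 1.9915 bits

The distribution closer to uniform has higher entropy.
Answer: B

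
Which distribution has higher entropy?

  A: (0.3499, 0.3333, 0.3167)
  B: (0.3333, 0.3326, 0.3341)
B

Both distributions are close to uniform, making this a harder comparison.

H(A) = 1.5838 bits
H(B) = 1.5850 bits

The distribution closer to uniform has higher entropy.
Answer: B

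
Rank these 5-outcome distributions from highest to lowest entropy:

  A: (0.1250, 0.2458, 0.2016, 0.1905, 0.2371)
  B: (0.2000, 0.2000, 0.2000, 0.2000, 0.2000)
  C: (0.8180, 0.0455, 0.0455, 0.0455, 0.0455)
B > A > C

Key insight: Entropy is maximized by uniform distributions and minimized by concentrated distributions.

- Uniform distributions have maximum entropy log₂(5) = 2.3219 bits
- The more "peaked" or concentrated a distribution, the lower its entropy

Entropies:
  H(A) = 2.2864 bits
  H(B) = 2.3219 bits
  H(C) = 1.0484 bits

Ranking: B > A > C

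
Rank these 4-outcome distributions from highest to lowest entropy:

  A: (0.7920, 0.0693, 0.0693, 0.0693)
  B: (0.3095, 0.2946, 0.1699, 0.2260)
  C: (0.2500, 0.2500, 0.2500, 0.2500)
C > B > A

Key insight: Entropy is maximized by uniform distributions and minimized by concentrated distributions.

- Uniform distributions have maximum entropy log₂(4) = 2.0000 bits
- The more "peaked" or concentrated a distribution, the lower its entropy

Entropies:
  H(A) = 1.0673 bits
  H(B) = 1.9625 bits
  H(C) = 2.0000 bits

Ranking: C > B > A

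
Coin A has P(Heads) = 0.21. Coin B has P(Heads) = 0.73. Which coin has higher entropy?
B

For binary distributions, entropy is maximized at p=0.5 and decreases as p moves toward 0 or 1.

H(A) = H(0.21) = 0.7415 bits
H(B) = H(0.73) = 0.8415 bits

Distribution B (p=0.73) is closer to uniform (p=0.5), so it has higher entropy.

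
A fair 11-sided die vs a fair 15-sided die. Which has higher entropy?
15-sided die

Both are uniform distributions; for uniform over n outcomes, H = log₂(n). H(11-sided) = log₂(11) = 3.459 bits and H(15-sided) = log₂(15) = 3.907 bits. More outcomes in a uniform distribution means higher entropy.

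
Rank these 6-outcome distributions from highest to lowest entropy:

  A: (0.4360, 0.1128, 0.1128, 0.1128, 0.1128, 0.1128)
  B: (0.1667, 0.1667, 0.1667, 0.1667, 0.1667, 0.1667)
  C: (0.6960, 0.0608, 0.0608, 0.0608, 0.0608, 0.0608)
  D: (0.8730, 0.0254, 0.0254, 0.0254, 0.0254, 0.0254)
B > A > C > D

Key insight: Entropy is maximized by uniform distributions and minimized by concentrated distributions.

Entropies:
  H(A) = 2.2977 bits
  H(B) = 2.5850 bits
  H(C) = 1.5920 bits
  H(D) = 0.8440 bits

Ranking: B > A > C > D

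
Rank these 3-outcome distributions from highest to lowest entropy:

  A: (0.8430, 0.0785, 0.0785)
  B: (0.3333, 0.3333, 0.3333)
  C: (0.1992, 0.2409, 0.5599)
B > C > A

Key insight: Entropy is maximized by uniform distributions and minimized by concentrated distributions.

- Uniform distributions have maximum entropy log₂(3) = 1.5850 bits
- The more "peaked" or concentrated a distribution, the lower its entropy

Entropies:
  H(A) = 0.7841 bits
  H(B) = 1.5850 bits
  H(C) = 1.4269 bits

Ranking: B > C > A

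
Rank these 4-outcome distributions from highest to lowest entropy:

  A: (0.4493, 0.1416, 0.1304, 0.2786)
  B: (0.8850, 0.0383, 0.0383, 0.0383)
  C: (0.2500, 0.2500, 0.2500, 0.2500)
C > A > B

Key insight: Entropy is maximized by uniform distributions and minimized by concentrated distributions.

- Uniform distributions have maximum entropy log₂(4) = 2.0000 bits
- The more "peaked" or concentrated a distribution, the lower its entropy

Entropies:
  H(A) = 1.8149 bits
  H(B) = 0.6971 bits
  H(C) = 2.0000 bits

Ranking: C > A > B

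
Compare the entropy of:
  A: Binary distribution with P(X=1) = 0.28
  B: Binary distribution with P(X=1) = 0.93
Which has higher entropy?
A

For binary distributions, entropy is maximized at p=0.5 and decreases as p moves toward 0 or 1.

H(A) = H(0.28) = 0.8555 bits
H(B) = H(0.93) = 0.3659 bits

Distribution A (p=0.28) is closer to uniform (p=0.5), so it has higher entropy.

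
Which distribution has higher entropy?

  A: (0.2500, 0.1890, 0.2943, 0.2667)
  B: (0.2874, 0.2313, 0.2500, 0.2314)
B

Both distributions are close to uniform, making this a harder comparison.

H(A) = 1.9821 bits
H(B) = 1.9941 bits

The distribution closer to uniform has higher entropy.
Answer: B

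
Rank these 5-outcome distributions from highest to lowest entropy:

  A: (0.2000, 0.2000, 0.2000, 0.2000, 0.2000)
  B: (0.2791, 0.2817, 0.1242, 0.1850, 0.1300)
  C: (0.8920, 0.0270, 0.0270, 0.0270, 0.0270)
A > B > C

Key insight: Entropy is maximized by uniform distributions and minimized by concentrated distributions.

- Uniform distributions have maximum entropy log₂(5) = 2.3219 bits
- The more "peaked" or concentrated a distribution, the lower its entropy

Entropies:
  H(A) = 2.3219 bits
  H(B) = 2.2355 bits
  H(C) = 0.7099 bits

Ranking: A > B > C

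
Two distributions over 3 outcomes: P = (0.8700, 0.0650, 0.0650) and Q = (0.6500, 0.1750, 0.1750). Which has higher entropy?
Q

P is highly concentrated on one outcome (87%), making it nearly deterministic. Q spreads its mass more evenly (max 65%). The more spread-out distribution has higher entropy: H(P) ≈ 0.687 bits, H(Q) ≈ 1.284 bits.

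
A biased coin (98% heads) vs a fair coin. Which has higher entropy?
Fair coin

The fair coin is uniform (p=0.5), maximizing binary entropy at 1 bit. The biased coin has H(0.98) ≈ 0.141 bits — its outcome is more predictable, so its entropy is lower.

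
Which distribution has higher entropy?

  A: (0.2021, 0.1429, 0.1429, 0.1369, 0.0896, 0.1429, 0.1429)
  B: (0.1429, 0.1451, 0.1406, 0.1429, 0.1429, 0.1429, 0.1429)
B

Both distributions are close to uniform, making this a harder comparison.

H(A) = 2.7750 bits
H(B) = 2.8073 bits

The distribution closer to uniform has higher entropy.
Answer: B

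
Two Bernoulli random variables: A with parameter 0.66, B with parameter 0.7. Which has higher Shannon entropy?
A

For binary distributions, entropy is maximized at p=0.5 and decreases as p moves toward 0 or 1.

H(A) = H(0.66) = 0.9248 bits
H(B) = H(0.7) = 0.8813 bits

Distribution A (p=0.66) is closer to uniform (p=0.5), so it has higher entropy.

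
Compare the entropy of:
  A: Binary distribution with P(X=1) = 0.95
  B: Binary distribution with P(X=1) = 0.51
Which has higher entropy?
B

For binary distributions, entropy is maximized at p=0.5 and decreases as p moves toward 0 or 1.

H(A) = H(0.95) = 0.2864 bits
H(B) = H(0.51) = 0.9997 bits

Distribution B (p=0.51) is closer to uniform (p=0.5), so it has higher entropy.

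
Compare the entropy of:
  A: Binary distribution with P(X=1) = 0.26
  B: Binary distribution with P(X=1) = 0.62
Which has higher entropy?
B

For binary distributions, entropy is maximized at p=0.5 and decreases as p moves toward 0 or 1.

H(A) = H(0.26) = 0.8267 bits
H(B) = H(0.62) = 0.9580 bits

Distribution B (p=0.62) is closer to uniform (p=0.5), so it has higher entropy.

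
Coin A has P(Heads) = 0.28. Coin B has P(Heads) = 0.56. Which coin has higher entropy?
B

For binary distributions, entropy is maximized at p=0.5 and decreases as p moves toward 0 or 1.

H(A) = H(0.28) = 0.8555 bits
H(B) = H(0.56) = 0.9896 bits

Distribution B (p=0.56) is closer to uniform (p=0.5), so it has higher entropy.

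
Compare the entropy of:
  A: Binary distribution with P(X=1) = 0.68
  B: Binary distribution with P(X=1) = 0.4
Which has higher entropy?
B

For binary distributions, entropy is maximized at p=0.5 and decreases as p moves toward 0 or 1.

H(A) = H(0.68) = 0.9044 bits
H(B) = H(0.4) = 0.9710 bits

Distribution B (p=0.4) is closer to uniform (p=0.5), so it has higher entropy.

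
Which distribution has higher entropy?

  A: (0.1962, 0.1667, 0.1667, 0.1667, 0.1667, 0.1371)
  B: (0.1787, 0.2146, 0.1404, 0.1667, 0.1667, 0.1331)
A

Both distributions are close to uniform, making this a harder comparison.

H(A) = 2.5774 bits
H(B) = 2.5668 bits

The distribution closer to uniform has higher entropy.
Answer: A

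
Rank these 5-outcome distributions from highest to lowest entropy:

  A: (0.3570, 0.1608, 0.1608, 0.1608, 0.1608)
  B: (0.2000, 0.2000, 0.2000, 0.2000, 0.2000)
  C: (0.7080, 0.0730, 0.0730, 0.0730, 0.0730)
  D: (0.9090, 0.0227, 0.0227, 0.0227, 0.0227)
B > A > C > D

Key insight: Entropy is maximized by uniform distributions and minimized by concentrated distributions.

Entropies:
  H(A) = 2.2262 bits
  H(B) = 2.3219 bits
  H(C) = 1.4553 bits
  H(D) = 0.6218 bits

Ranking: B > A > C > D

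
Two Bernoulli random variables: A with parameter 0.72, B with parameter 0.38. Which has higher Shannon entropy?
B

For binary distributions, entropy is maximized at p=0.5 and decreases as p moves toward 0 or 1.

H(A) = H(0.72) = 0.8555 bits
H(B) = H(0.38) = 0.9580 bits

Distribution B (p=0.38) is closer to uniform (p=0.5), so it has higher entropy.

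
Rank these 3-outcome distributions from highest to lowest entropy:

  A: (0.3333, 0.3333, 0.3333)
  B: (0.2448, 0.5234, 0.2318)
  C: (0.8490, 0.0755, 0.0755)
A > B > C

Key insight: Entropy is maximized by uniform distributions and minimized by concentrated distributions.

- Uniform distributions have maximum entropy log₂(3) = 1.5850 bits
- The more "peaked" or concentrated a distribution, the lower its entropy

Entropies:
  H(A) = 1.5850 bits
  H(B) = 1.4747 bits
  H(C) = 0.7633 bits

Ranking: A > B > C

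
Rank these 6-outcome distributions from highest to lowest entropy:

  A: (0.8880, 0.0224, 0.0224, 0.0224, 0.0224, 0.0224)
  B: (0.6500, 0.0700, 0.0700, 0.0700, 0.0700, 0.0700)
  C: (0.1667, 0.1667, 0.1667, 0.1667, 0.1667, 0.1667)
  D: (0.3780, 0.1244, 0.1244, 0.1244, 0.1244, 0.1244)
C > D > B > A

Key insight: Entropy is maximized by uniform distributions and minimized by concentrated distributions.

Entropies:
  H(A) = 0.7660 bits
  H(B) = 1.7467 bits
  H(C) = 2.5850 bits
  H(D) = 2.4009 bits

Ranking: C > D > B > A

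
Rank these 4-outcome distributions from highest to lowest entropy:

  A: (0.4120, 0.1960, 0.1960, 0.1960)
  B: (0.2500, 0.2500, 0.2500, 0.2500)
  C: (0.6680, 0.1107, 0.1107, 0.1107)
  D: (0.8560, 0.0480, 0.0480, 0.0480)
B > A > C > D

Key insight: Entropy is maximized by uniform distributions and minimized by concentrated distributions.

Entropies:
  H(A) = 1.9095 bits
  H(B) = 2.0000 bits
  H(C) = 1.4432 bits
  H(D) = 0.8229 bits

Ranking: B > A > C > D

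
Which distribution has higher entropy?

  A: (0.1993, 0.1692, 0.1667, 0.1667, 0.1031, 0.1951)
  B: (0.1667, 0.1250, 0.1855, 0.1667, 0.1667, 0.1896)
B

Both distributions are close to uniform, making this a harder comparison.

H(A) = 2.5570 bits
H(B) = 2.5731 bits

The distribution closer to uniform has higher entropy.
Answer: B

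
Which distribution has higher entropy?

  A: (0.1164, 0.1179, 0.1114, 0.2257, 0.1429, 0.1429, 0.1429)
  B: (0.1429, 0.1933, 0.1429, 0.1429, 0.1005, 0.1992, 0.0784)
A

Both distributions are close to uniform, making this a harder comparison.

H(A) = 2.7654 bits
H(B) = 2.7462 bits

The distribution closer to uniform has higher entropy.
Answer: A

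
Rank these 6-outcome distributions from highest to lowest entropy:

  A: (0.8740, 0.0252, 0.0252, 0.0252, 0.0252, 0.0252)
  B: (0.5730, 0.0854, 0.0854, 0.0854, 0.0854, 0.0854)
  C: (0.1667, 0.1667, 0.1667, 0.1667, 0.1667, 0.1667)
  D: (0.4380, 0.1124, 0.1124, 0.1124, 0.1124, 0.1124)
C > D > B > A

Key insight: Entropy is maximized by uniform distributions and minimized by concentrated distributions.

Entropies:
  H(A) = 0.8389 bits
  H(B) = 1.9760 bits
  H(C) = 2.5850 bits
  H(D) = 2.2938 bits

Ranking: C > D > B > A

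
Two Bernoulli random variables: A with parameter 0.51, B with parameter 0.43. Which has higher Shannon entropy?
A

For binary distributions, entropy is maximized at p=0.5 and decreases as p moves toward 0 or 1.

H(A) = H(0.51) = 0.9997 bits
H(B) = H(0.43) = 0.9858 bits

Distribution A (p=0.51) is closer to uniform (p=0.5), so it has higher entropy.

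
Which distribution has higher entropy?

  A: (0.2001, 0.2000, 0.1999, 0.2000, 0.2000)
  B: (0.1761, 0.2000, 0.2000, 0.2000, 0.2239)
A

Both distributions are close to uniform, making this a harder comparison.

H(A) = 2.3219 bits
H(B) = 2.3178 bits

The distribution closer to uniform has higher entropy.
Answer: A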